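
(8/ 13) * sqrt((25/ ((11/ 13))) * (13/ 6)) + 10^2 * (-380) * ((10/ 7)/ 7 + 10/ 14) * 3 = -5130000/ 49 + 20 * sqrt(66)/ 33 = -104688.95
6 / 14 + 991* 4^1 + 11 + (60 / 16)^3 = 1804617 / 448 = 4028.16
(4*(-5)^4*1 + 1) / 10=2501 / 10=250.10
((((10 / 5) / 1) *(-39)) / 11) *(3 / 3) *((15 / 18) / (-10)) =13 / 22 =0.59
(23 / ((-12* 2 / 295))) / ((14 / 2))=-6785 / 168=-40.39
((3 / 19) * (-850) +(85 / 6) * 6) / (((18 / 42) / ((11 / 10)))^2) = -1108723 / 3420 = -324.19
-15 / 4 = -3.75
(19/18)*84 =266/3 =88.67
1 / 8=0.12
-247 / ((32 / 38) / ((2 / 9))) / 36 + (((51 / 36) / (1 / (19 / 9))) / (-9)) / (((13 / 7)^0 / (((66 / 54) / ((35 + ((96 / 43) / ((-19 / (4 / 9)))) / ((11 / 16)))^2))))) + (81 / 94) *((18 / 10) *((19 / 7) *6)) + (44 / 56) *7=328307500296656004157 / 11340783555736934880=28.95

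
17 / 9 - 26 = -217 / 9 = -24.11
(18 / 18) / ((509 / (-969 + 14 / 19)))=-18397 / 9671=-1.90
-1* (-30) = 30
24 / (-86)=-0.28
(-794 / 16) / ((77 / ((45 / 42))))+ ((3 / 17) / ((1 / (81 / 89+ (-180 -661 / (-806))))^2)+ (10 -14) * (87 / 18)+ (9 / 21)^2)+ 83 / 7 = 3168678864038948219 / 565807929422736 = 5600.27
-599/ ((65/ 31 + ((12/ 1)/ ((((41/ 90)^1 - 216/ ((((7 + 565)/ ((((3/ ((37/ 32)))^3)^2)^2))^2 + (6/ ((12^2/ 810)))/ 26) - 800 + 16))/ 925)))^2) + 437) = -183504965195996920911461477223267300754226476118018308994956346687055454721524467439746203795124054284463401/ 70536218789056587674867984769634526550156705347045883540642380159497140534340906671725563380527126559016827619948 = -0.00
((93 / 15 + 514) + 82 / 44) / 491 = 57427 / 54010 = 1.06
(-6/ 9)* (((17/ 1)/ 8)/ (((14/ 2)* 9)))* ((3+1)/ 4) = -0.02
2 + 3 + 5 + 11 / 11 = 11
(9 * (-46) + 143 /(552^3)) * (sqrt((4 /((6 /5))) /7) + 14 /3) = -2217.69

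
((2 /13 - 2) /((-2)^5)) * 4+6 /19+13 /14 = 5101 /3458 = 1.48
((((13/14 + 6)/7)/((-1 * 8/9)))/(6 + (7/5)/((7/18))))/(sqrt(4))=-1455/25088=-0.06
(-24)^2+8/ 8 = 577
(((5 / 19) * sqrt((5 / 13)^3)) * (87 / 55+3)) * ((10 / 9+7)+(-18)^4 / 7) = 1454300 * sqrt(65) / 2717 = 4315.40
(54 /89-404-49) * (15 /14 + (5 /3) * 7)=-7180235 /1246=-5762.63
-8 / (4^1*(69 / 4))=-8 / 69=-0.12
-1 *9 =-9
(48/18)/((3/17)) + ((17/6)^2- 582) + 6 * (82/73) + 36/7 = -10062217/18396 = -546.98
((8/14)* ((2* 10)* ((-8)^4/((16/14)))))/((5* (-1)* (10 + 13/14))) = -114688/153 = -749.59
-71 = -71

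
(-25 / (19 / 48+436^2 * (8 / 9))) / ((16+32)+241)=-720 / 1406409541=-0.00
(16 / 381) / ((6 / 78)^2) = 2704 / 381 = 7.10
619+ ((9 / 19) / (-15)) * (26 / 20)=588011 / 950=618.96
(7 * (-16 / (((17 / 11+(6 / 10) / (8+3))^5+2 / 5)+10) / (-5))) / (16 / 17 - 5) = -42500 / 160839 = -0.26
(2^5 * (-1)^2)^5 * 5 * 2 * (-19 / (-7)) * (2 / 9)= 12750684160 / 63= 202391812.06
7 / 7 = 1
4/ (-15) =-4/ 15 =-0.27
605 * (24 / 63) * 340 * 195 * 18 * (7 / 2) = 962676000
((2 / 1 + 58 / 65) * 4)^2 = 565504 / 4225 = 133.85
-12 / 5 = -2.40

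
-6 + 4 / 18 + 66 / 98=-2251 / 441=-5.10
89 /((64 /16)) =89 /4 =22.25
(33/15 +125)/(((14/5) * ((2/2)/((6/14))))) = 954/49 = 19.47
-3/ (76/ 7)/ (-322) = 3/ 3496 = 0.00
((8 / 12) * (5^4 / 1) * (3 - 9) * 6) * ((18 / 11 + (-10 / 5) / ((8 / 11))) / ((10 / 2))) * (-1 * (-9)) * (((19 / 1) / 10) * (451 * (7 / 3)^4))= 2291214275 / 3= 763738091.67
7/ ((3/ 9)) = 21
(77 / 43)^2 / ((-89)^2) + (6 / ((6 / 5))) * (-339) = -24824843726 / 14645929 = -1695.00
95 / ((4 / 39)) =3705 / 4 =926.25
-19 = -19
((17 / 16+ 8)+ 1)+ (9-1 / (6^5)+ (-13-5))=8261 / 7776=1.06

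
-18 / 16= -9 / 8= -1.12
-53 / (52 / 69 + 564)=-3657 / 38968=-0.09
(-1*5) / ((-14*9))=5 / 126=0.04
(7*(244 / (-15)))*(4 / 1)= -6832 / 15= -455.47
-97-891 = -988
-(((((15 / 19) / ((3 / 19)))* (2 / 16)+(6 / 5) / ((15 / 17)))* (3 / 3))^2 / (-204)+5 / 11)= -39066301 / 89760000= -0.44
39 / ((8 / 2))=39 / 4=9.75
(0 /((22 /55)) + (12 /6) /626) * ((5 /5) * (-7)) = -7 /313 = -0.02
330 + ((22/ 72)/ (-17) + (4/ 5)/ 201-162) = 34440491/ 205020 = 167.99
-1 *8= -8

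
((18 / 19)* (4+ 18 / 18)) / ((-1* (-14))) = 45 / 133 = 0.34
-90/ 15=-6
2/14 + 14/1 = 14.14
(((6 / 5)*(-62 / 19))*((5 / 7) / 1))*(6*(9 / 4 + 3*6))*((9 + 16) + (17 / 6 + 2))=-1348407 / 133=-10138.40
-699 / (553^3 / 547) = -382353 / 169112377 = -0.00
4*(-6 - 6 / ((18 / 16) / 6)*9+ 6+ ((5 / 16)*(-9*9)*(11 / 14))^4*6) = 1181350665191331 / 314703872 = 3753848.52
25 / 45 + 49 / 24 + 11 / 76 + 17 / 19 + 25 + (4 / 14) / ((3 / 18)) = 30.35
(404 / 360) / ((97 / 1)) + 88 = 768341 / 8730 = 88.01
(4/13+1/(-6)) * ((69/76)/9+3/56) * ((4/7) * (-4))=-0.05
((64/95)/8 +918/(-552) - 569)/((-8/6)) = 14960577/34960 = 427.93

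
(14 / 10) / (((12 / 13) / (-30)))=-91 / 2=-45.50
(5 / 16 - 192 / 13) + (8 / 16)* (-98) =-13199 / 208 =-63.46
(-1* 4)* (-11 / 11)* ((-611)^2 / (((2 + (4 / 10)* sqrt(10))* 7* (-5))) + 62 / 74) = -27623150 / 777 + 746642* sqrt(10) / 105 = -13064.46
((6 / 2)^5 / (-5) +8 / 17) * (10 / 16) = -4091 / 136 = -30.08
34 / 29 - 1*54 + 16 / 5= -49.63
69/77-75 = -5706/77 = -74.10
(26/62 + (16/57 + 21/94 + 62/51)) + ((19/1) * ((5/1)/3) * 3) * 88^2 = 2077320643117/2823666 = 735682.14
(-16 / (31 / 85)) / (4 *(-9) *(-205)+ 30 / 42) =-1904 / 320323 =-0.01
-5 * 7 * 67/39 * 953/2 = -2234785/78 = -28651.09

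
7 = 7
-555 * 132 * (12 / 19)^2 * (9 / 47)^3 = -7690541760 / 37480103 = -205.19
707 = 707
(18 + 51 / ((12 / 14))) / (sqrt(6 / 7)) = 83.71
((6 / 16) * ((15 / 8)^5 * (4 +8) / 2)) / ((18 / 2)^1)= 759375 / 131072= 5.79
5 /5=1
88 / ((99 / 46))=368 / 9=40.89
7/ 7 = 1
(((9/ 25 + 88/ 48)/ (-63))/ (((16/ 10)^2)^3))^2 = 862890625/ 200385994162176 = 0.00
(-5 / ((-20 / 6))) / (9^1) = 0.17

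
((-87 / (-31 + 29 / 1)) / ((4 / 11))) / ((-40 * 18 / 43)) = -13717 / 1920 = -7.14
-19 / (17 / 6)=-114 / 17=-6.71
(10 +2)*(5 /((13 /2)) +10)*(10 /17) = 76.02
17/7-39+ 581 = 3811/7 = 544.43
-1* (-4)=4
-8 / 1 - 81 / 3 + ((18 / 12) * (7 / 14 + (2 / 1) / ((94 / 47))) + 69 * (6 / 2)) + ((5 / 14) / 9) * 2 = 174.33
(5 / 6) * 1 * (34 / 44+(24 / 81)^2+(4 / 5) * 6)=4.72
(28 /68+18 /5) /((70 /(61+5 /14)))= 292919 /83300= 3.52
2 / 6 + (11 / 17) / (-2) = 1 / 102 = 0.01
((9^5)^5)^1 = 717897987691852588770249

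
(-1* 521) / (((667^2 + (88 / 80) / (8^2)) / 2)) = -666880 / 284728971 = -0.00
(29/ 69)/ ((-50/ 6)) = -29/ 575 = -0.05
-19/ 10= -1.90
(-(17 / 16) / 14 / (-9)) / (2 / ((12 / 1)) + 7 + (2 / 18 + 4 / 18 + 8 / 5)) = 85 / 91728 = 0.00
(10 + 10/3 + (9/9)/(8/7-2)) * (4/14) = 73/21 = 3.48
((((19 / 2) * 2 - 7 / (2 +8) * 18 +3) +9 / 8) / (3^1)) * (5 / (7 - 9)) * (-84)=2947 / 4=736.75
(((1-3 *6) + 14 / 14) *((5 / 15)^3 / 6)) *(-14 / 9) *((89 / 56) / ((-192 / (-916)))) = 20381 / 17496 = 1.16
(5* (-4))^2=400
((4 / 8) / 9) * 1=1 / 18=0.06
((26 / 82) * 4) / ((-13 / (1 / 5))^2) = 4 / 13325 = 0.00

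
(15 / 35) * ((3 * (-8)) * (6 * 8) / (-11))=3456 / 77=44.88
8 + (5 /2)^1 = 21 /2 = 10.50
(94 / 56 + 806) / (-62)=-22615 / 1736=-13.03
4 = 4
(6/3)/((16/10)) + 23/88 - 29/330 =1.42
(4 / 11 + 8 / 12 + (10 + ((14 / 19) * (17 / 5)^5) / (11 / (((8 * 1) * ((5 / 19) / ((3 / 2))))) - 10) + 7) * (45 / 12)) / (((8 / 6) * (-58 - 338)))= 27973356707 / 28636344000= 0.98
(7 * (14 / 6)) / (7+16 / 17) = 833 / 405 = 2.06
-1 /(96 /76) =-19 /24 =-0.79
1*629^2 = 395641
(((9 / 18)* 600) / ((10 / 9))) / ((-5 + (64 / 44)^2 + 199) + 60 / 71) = 8591 / 6267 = 1.37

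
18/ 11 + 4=62/ 11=5.64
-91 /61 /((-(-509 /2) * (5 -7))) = 91 /31049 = 0.00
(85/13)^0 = 1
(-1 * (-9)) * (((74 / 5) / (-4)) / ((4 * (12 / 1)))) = -111 / 160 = -0.69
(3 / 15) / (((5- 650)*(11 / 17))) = -17 / 35475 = -0.00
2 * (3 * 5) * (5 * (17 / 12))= 425 / 2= 212.50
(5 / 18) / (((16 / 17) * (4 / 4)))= 85 / 288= 0.30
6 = 6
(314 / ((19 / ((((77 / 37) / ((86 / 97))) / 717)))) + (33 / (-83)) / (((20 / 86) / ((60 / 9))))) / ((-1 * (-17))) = -20406458039 / 30582286323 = -0.67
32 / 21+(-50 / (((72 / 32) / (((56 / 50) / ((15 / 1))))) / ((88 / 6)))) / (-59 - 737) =876928 / 564165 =1.55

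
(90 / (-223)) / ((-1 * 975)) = 6 / 14495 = 0.00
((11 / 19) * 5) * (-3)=-165 / 19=-8.68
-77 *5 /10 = -77 /2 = -38.50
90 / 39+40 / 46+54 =17096 / 299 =57.18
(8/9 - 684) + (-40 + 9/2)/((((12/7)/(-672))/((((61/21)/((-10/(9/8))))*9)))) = -41611.06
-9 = -9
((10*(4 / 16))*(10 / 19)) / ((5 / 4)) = 20 / 19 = 1.05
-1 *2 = -2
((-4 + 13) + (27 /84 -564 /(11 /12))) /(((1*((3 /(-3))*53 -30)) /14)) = 186633 /1826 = 102.21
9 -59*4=-227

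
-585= -585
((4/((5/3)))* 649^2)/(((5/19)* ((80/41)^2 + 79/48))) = 7748777513664/10999975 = 704435.92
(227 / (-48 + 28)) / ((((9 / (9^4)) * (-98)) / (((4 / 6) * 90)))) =496449 / 98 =5065.81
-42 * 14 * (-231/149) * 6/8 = 101871/149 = 683.70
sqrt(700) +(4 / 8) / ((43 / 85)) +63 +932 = 10 * sqrt(7) +85655 / 86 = 1022.45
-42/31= -1.35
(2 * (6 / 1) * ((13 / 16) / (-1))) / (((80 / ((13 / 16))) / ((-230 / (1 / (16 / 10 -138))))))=-3976401 / 1280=-3106.56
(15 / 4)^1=15 / 4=3.75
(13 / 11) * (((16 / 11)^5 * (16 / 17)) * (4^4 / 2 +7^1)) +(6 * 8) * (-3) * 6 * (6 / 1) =-126680113728 / 30116537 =-4206.33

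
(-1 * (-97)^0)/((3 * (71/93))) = -31/71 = -0.44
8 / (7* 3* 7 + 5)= 1 / 19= 0.05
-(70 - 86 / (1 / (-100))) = -8670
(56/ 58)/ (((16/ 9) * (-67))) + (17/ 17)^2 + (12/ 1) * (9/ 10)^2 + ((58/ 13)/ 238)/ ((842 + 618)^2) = 68633333316839/ 6407208043600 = 10.71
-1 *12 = -12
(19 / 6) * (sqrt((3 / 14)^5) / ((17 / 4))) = 0.02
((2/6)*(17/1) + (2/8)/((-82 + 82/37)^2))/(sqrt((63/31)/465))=6123293383*sqrt(105)/732001536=85.72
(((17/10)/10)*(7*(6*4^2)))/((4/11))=7854/25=314.16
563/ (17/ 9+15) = 5067/ 152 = 33.34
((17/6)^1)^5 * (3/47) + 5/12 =1470617/121824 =12.07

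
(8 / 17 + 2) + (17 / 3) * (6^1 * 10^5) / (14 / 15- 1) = -866999958 / 17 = -50999997.53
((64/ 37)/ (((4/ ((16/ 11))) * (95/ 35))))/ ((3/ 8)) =14336/ 23199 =0.62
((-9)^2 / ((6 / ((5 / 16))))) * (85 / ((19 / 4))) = 11475 / 152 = 75.49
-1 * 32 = -32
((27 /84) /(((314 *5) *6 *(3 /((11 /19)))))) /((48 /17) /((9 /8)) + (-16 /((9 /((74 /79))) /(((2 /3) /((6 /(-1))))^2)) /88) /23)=2724687801 /1038492533543360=0.00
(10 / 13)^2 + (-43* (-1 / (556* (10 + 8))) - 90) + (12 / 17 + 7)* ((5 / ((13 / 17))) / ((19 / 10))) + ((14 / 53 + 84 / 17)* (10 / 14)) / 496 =-62.88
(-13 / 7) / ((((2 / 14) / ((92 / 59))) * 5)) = -1196 / 295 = -4.05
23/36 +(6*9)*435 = 845663/36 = 23490.64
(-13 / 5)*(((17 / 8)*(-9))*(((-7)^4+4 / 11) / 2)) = 10507887 / 176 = 59703.90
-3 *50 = -150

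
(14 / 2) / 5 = 1.40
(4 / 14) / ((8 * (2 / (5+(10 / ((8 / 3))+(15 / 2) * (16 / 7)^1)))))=725 / 1568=0.46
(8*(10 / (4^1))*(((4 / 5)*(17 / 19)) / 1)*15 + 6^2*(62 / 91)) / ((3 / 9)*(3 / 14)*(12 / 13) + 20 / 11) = 2275284 / 17917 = 126.99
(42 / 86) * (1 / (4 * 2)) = 0.06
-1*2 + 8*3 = 22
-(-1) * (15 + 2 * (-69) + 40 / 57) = -6971 / 57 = -122.30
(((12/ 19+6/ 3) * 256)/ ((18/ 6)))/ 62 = 6400/ 1767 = 3.62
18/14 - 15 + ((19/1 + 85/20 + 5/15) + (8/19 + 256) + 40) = 488839/1596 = 306.29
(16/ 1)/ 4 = 4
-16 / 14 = -8 / 7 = -1.14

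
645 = 645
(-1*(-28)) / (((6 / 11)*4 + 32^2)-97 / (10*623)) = 1918840 / 70323173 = 0.03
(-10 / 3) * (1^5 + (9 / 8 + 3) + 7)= -40.42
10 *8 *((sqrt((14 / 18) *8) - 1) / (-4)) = 20 - 40 *sqrt(14) / 3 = -29.89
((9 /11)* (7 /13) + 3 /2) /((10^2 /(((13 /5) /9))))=37 /6600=0.01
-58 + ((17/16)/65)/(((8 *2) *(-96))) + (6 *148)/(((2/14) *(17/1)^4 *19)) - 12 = -177438412989443/2534975938560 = -70.00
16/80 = 1/5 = 0.20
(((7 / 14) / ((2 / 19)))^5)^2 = 6131066257801 / 1048576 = 5847040.42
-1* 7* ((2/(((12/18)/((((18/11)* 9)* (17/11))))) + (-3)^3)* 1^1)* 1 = -34965/121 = -288.97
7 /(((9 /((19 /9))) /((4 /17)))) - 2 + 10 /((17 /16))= 10738 /1377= 7.80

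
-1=-1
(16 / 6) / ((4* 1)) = 2 / 3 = 0.67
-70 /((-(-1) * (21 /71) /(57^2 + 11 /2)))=-2310695 /3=-770231.67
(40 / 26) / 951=20 / 12363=0.00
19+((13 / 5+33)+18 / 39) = 3579 / 65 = 55.06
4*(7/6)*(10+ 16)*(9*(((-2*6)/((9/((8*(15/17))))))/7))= -1468.24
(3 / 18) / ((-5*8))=-1 / 240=-0.00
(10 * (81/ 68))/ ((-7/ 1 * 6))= -135/ 476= -0.28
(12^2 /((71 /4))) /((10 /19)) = 5472 /355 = 15.41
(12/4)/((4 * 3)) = 0.25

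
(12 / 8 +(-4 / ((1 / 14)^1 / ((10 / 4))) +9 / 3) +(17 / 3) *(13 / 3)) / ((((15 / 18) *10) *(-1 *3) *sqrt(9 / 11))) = 1997 *sqrt(11) / 1350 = 4.91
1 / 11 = 0.09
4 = 4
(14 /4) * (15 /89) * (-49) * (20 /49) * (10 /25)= -4.72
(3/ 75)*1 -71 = -1774/ 25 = -70.96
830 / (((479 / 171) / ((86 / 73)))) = 349.07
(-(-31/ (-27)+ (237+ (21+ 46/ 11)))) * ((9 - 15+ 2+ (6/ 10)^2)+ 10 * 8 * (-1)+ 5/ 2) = 317293913/ 14850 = 21366.59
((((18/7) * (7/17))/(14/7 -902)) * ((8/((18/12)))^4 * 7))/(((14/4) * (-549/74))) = 4849664/18899325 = 0.26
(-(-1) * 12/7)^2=144/49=2.94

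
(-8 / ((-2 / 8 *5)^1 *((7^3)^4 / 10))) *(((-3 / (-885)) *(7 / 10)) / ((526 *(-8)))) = -2 / 767054476778275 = -0.00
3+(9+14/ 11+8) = 234/ 11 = 21.27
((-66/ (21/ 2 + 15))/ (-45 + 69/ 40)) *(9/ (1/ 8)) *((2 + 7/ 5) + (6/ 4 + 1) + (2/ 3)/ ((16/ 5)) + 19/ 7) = 2608672/ 68663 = 37.99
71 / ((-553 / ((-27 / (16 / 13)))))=24921 / 8848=2.82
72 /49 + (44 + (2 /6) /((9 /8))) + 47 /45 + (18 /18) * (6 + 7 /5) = 71720 /1323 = 54.21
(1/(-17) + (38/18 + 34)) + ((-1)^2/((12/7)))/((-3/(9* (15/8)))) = 160447/4896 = 32.77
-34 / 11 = -3.09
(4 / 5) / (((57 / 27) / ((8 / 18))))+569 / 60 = 11003 / 1140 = 9.65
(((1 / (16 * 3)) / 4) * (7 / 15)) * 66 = 77 / 480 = 0.16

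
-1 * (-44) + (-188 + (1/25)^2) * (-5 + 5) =44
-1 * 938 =-938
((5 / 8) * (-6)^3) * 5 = -675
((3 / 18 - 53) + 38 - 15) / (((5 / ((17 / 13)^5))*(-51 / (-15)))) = -14950259 / 2227758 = -6.71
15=15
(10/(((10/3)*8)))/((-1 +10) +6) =1/40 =0.02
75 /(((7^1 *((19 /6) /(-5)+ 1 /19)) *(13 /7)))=-42750 /4303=-9.93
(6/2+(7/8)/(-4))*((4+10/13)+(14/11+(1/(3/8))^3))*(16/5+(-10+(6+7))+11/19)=172922372/366795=471.44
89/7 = 12.71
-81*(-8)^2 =-5184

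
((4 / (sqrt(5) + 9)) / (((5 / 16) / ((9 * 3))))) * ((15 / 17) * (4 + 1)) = 58320 / 323 - 6480 * sqrt(5) / 323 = 135.70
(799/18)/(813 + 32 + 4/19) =15181/289062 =0.05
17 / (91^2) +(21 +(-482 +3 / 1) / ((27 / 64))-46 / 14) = -249901193 / 223587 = -1117.69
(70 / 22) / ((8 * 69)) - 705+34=-4074277 / 6072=-670.99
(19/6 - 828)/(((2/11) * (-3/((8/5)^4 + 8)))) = 41264762/1875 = 22007.87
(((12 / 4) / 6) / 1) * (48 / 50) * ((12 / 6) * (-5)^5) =-3000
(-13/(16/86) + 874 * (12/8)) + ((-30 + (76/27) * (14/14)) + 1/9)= 1214.05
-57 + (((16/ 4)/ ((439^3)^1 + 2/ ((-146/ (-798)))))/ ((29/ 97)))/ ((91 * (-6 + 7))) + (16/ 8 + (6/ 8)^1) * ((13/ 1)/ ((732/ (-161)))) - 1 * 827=-42562302032960075453/ 47722912393949520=-891.86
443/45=9.84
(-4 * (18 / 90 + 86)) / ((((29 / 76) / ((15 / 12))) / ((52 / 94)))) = -624.84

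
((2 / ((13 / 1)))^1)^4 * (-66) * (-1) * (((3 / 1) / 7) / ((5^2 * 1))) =0.00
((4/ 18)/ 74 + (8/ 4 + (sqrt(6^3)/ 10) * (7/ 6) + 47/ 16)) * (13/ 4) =91 * sqrt(6)/ 40 + 342199/ 21312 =21.63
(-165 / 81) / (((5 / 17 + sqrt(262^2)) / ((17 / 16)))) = -15895 / 1926288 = -0.01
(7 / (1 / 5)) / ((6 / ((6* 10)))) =350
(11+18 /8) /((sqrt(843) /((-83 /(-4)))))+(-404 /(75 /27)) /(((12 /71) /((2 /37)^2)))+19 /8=-38141 /273800+4399 * sqrt(843) /13488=9.33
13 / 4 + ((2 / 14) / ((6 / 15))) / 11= 1011 / 308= 3.28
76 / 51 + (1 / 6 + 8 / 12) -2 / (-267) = 21161 / 9078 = 2.33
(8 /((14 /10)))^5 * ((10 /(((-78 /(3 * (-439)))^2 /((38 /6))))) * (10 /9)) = 9373949440000000 /76690341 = 122231161.29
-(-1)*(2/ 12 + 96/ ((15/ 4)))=773/ 30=25.77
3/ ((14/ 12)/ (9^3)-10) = -13122/ 43733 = -0.30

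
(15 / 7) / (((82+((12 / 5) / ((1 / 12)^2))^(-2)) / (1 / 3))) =14929920 / 1713954991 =0.01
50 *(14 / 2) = 350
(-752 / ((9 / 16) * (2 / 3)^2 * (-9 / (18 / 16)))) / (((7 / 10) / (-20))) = -75200 / 7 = -10742.86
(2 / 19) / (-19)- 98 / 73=-35524 / 26353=-1.35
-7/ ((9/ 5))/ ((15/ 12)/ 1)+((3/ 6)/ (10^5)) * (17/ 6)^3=-3.11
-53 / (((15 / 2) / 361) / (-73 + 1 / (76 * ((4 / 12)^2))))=5577773 / 30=185925.77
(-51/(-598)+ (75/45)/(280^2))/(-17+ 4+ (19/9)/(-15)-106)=-10798371/15081387776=-0.00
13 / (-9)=-13 / 9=-1.44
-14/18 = -0.78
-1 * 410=-410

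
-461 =-461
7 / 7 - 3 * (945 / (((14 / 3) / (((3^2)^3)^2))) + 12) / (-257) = 645701401 / 514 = 1256228.41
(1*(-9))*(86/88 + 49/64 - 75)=464157/704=659.31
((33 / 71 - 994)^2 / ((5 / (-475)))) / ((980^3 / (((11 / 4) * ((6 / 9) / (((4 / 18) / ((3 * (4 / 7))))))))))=-9359917472961 / 6642368420800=-1.41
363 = 363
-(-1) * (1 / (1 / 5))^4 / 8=625 / 8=78.12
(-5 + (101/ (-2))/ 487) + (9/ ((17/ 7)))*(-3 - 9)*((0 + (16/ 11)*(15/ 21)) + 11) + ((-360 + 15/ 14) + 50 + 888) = 24599228/ 637483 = 38.59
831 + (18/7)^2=41043/49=837.61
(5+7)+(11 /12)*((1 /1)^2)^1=155 /12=12.92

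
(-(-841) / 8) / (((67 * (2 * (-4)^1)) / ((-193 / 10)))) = 162313 / 42880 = 3.79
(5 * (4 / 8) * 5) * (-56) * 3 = -2100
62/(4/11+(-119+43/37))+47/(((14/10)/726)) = 4078514341/167342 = 24372.33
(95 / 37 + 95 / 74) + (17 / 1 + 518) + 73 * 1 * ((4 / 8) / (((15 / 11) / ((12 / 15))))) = 3109469 / 5550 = 560.26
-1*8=-8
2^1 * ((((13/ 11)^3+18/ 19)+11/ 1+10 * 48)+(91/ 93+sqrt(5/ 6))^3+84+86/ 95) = 21367 * sqrt(30)/ 17298+118363741590509/ 101706920865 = 1170.54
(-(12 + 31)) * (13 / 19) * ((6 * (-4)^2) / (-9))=17888 / 57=313.82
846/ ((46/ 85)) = 35955/ 23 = 1563.26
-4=-4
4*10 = 40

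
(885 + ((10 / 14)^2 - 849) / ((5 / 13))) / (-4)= 323663 / 980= 330.27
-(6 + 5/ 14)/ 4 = -89/ 56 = -1.59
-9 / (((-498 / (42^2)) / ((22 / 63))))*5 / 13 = 4620 / 1079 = 4.28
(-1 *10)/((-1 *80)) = 1/8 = 0.12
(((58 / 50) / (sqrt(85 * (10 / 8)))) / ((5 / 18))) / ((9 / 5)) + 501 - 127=116 * sqrt(17) / 2125 + 374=374.23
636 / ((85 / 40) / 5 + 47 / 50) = 42400 / 91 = 465.93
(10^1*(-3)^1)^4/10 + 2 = 81002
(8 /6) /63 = 4 /189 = 0.02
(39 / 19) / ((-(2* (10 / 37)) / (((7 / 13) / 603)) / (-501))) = 43253 / 25460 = 1.70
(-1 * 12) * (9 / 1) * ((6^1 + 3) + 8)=-1836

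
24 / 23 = 1.04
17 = 17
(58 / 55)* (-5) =-58 / 11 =-5.27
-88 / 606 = -44 / 303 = -0.15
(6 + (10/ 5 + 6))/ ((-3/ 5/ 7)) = -490/ 3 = -163.33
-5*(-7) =35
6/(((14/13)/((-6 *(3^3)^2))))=-170586/7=-24369.43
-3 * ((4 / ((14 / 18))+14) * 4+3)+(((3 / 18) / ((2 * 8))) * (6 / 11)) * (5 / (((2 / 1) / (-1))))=-588227 / 2464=-238.73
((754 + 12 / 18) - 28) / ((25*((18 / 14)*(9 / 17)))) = 51884 / 1215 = 42.70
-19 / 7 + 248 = 1717 / 7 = 245.29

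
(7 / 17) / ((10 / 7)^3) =2401 / 17000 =0.14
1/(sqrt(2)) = sqrt(2)/2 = 0.71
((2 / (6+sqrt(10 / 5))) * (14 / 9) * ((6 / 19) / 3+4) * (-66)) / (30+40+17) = -1.31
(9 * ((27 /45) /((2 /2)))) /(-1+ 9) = 27 /40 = 0.68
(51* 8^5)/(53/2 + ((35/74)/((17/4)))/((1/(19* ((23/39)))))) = 81990844416/1361323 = 60228.80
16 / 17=0.94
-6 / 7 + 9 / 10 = 3 / 70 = 0.04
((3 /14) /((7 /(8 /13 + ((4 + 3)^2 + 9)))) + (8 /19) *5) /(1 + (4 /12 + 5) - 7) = -141591 /24206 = -5.85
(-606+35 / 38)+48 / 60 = -114813 / 190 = -604.28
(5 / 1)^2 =25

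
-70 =-70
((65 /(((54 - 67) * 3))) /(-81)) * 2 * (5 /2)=0.10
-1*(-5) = 5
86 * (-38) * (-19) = 62092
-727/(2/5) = -3635/2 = -1817.50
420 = 420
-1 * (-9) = 9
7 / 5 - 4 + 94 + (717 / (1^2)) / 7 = 6784 / 35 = 193.83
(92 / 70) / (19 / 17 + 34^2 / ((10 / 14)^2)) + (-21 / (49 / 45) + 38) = 126212323 / 6743961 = 18.71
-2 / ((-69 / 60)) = 40 / 23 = 1.74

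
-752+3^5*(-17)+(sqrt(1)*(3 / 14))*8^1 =-34169 / 7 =-4881.29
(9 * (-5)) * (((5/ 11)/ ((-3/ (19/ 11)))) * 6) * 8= 68400/ 121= 565.29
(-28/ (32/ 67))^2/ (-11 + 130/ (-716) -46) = -39373019/ 655072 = -60.10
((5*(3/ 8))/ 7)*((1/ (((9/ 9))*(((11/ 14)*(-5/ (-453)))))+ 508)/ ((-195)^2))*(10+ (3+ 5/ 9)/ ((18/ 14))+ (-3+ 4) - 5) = 1217011/ 31621590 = 0.04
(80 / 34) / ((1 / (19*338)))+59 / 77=19780763 / 1309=15111.35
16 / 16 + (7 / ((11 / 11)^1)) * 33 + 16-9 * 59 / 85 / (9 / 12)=20372 / 85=239.67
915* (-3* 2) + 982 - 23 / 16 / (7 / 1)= -504919 / 112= -4508.21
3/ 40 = 0.08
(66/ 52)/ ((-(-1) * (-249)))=-11/ 2158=-0.01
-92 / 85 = -1.08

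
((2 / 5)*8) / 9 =16 / 45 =0.36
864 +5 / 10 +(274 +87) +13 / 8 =9817 / 8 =1227.12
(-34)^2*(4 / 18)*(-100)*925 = -23762222.22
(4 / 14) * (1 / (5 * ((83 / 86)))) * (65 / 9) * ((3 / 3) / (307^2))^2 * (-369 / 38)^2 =8457111 / 1863102875843741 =0.00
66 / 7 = 9.43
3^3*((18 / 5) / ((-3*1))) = -162 / 5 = -32.40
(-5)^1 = -5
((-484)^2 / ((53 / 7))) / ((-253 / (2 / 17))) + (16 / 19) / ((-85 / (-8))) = -28167648 / 1968685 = -14.31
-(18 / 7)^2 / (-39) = 108 / 637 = 0.17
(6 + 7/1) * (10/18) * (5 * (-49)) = -15925/9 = -1769.44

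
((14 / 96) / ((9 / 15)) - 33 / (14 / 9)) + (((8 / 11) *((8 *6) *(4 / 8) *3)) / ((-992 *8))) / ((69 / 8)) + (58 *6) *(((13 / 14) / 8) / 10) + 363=1954228147 / 5646960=346.07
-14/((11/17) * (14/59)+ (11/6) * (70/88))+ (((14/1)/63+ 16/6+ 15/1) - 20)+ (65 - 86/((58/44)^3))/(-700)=-1318394987137/121669404300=-10.84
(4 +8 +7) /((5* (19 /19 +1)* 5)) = 19 /50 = 0.38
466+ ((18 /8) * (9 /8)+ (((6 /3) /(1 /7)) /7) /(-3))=44915 /96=467.86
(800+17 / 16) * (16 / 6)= 12817 / 6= 2136.17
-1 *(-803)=803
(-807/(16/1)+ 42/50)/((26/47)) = -932433/10400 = -89.66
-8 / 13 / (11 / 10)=-80 / 143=-0.56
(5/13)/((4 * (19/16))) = 20/247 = 0.08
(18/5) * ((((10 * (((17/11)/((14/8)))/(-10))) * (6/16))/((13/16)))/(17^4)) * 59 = -25488/24589565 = -0.00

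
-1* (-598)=598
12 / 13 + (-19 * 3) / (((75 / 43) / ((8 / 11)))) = -81668 / 3575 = -22.84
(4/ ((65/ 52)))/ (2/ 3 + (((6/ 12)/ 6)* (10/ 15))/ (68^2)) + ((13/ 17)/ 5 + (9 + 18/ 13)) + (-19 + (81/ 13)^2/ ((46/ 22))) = 14.90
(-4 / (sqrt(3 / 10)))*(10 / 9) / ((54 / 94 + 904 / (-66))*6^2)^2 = -0.00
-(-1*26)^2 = -676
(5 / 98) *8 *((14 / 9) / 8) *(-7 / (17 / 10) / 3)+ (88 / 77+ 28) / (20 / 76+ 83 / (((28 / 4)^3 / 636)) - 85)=32319008 / 103445289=0.31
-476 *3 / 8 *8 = -1428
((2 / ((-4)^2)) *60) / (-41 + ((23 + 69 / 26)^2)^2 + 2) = 3427320 / 197908400257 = 0.00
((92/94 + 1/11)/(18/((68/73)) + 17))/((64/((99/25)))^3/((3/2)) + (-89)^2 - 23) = 2487758427/904987271625385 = 0.00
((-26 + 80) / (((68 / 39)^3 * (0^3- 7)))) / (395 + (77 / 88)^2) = -1067742 / 290363213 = -0.00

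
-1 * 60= -60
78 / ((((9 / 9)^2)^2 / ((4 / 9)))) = 104 / 3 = 34.67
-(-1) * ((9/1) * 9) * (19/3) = 513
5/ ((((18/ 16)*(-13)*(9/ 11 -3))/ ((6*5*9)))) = 42.31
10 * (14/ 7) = 20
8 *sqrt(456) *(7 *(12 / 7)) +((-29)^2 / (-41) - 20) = -1661 / 41 +192 *sqrt(114) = 2009.49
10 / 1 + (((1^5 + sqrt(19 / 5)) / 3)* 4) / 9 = 10.44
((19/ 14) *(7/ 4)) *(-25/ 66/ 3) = -475/ 1584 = -0.30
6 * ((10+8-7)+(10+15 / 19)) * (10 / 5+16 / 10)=44712 / 95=470.65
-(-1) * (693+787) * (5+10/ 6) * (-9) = -88800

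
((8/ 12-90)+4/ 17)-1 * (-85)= -209/ 51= -4.10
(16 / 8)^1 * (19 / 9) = 38 / 9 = 4.22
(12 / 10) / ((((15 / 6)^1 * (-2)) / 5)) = -6 / 5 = -1.20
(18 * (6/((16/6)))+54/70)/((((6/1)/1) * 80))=963/11200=0.09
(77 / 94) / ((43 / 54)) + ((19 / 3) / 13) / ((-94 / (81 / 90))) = 538089 / 525460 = 1.02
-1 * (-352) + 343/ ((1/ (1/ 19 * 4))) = 8060/ 19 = 424.21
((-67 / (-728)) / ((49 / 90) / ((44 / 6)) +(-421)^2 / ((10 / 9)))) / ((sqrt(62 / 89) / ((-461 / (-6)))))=1698785 * sqrt(5518) / 2375986189304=0.00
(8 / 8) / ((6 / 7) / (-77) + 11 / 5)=2695 / 5899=0.46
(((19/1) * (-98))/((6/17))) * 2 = -31654/3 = -10551.33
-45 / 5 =-9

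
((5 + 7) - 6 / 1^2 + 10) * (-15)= -240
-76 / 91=-0.84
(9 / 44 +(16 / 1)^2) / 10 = 11273 / 440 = 25.62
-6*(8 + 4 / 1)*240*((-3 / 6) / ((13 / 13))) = 8640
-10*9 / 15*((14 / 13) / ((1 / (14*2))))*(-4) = 9408 / 13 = 723.69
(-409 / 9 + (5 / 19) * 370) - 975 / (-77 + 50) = 5018 / 57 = 88.04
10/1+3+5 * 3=28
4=4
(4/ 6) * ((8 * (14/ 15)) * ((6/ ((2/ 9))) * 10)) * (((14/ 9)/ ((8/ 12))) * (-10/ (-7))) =4480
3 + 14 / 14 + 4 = 8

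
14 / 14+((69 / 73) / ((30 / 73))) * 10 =24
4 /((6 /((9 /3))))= 2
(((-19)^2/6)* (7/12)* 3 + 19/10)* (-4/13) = -12863/390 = -32.98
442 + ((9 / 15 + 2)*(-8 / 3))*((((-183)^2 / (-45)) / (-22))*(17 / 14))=907868 / 5775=157.21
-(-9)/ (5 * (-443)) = -9/ 2215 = -0.00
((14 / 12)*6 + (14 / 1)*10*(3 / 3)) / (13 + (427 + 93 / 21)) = 343 / 1037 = 0.33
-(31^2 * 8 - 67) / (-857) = 8.89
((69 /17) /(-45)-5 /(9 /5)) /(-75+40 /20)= 2194 /55845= 0.04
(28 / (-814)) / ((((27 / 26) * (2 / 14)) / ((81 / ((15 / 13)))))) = -33124 / 2035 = -16.28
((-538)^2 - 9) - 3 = 289432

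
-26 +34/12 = -139/6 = -23.17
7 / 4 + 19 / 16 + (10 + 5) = 287 / 16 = 17.94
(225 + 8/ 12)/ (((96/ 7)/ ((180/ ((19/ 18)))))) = 213255/ 76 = 2805.99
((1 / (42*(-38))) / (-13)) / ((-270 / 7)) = -1 / 800280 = -0.00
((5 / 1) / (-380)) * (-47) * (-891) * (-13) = 544401 / 76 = 7163.17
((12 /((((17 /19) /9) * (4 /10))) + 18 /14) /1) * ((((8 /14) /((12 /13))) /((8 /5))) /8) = 14.66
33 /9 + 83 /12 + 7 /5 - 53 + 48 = 419 /60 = 6.98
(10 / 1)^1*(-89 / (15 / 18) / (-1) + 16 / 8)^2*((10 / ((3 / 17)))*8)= 160989184 / 3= 53663061.33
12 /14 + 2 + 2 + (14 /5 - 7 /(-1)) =14.66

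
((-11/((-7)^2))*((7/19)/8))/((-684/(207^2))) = 52371/80864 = 0.65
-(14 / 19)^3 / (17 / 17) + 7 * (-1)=-50757 / 6859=-7.40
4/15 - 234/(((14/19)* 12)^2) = -64123/23520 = -2.73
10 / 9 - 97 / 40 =-473 / 360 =-1.31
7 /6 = 1.17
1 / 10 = 0.10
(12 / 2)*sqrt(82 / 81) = 2*sqrt(82) / 3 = 6.04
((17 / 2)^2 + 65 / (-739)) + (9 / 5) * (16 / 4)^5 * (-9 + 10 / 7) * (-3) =41939.13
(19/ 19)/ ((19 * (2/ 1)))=1/ 38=0.03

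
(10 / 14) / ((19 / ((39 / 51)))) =65 / 2261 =0.03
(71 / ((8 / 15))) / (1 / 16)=2130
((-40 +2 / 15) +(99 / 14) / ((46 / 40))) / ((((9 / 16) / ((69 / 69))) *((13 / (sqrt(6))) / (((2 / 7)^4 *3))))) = -20845568 *sqrt(6) / 226138185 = -0.23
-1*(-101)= 101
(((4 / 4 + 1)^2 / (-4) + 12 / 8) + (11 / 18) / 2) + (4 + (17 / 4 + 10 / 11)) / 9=1.82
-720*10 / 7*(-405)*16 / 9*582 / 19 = 22684872.18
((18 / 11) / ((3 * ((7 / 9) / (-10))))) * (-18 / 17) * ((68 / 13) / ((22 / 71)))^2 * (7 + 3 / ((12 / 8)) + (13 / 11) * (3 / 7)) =2438950331520 / 121242121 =20116.36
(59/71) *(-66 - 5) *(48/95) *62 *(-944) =165751296/95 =1744750.48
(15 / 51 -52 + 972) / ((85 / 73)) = 790.37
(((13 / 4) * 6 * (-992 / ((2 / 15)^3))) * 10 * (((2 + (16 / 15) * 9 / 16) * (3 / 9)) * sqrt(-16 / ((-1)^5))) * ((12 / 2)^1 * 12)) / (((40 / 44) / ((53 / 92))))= -296881556400 / 23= -12907893756.52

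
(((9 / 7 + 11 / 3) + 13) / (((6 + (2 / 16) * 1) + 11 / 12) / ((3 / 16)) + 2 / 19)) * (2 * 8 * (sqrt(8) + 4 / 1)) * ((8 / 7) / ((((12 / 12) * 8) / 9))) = 773604 * sqrt(2) / 39445 + 1547208 / 39445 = 66.96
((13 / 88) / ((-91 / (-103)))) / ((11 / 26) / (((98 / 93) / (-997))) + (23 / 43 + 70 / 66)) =-1209117 / 2883026834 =-0.00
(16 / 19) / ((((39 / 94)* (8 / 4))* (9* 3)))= 752 / 20007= 0.04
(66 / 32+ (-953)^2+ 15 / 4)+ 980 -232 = 14543405 / 16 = 908962.81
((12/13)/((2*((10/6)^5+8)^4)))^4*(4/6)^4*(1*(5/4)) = 47298825412590695461146627266042655232320/5426628218178041603850430188409274711229221693107634769092748241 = 0.00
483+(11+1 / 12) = 5929 / 12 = 494.08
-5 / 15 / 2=-0.17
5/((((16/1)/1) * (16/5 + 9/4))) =25/436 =0.06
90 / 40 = 9 / 4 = 2.25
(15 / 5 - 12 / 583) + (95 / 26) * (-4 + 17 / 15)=-340825 / 45474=-7.49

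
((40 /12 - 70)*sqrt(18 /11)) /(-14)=100*sqrt(22) /77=6.09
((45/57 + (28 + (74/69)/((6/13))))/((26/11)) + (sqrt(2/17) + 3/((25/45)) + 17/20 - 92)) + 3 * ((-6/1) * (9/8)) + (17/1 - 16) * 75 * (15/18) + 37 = sqrt(34)/17 + 681371/102258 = 7.01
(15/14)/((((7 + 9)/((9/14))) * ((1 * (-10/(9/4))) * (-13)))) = 243/326144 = 0.00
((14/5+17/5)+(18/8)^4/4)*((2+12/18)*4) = 64549/480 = 134.48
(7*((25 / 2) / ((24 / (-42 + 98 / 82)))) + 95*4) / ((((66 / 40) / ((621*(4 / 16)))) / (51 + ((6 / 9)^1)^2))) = 1119269.03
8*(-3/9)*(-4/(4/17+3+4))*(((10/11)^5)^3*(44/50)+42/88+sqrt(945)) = 142116865883066936/140127688592215929+544*sqrt(105)/123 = 46.33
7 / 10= 0.70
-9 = -9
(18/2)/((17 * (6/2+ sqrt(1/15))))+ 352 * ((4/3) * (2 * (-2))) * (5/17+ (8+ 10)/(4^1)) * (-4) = 246029503/6834-9 * sqrt(15)/2278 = 36000.79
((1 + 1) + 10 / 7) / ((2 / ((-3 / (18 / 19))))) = -38 / 7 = -5.43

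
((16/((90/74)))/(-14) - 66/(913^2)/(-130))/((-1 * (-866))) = -291597403/268732794330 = -0.00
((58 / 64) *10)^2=21025 / 256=82.13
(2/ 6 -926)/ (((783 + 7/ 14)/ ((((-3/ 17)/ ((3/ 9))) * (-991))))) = -16512042/ 26639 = -619.84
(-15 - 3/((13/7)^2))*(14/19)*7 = -262836/3211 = -81.85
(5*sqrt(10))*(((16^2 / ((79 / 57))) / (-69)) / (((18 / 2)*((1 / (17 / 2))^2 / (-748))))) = 1314325760*sqrt(10) / 16353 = 254159.05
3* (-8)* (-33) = 792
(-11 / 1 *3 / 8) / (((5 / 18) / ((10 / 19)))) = -297 / 38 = -7.82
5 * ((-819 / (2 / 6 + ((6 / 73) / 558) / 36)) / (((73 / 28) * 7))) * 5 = -274201200 / 81469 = -3365.71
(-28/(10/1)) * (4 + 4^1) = -112/5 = -22.40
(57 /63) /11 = 0.08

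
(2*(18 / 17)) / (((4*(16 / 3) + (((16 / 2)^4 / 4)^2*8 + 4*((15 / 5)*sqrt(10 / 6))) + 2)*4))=339739569 / 5383238876945146-81*sqrt(15) / 2691619438472573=0.00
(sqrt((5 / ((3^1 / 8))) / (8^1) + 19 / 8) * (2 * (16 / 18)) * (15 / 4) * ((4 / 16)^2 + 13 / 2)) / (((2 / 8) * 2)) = 175 * sqrt(582) / 24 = 175.91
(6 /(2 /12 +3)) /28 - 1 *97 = -12892 /133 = -96.93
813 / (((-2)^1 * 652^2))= -0.00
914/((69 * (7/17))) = 15538/483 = 32.17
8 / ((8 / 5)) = 5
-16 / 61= -0.26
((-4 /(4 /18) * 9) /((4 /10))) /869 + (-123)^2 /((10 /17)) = 223496667 /8690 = 25718.83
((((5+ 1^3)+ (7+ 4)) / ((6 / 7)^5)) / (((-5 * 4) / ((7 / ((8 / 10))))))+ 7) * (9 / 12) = -1129121 / 165888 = -6.81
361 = 361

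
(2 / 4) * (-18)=-9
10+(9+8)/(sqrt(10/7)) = 10+17 * sqrt(70)/10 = 24.22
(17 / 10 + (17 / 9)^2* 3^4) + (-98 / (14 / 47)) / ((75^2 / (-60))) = 220657 / 750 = 294.21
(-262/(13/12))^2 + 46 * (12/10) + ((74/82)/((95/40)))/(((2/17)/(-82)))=935684116/16055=58279.92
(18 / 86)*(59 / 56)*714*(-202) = -31804.43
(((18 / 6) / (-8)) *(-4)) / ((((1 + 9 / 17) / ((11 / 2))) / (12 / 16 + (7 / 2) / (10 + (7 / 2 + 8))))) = 88077 / 17888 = 4.92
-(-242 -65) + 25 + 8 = 340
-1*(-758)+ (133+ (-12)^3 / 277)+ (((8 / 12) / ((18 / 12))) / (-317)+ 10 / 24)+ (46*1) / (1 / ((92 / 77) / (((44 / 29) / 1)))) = 2467026257165 / 2677472028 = 921.40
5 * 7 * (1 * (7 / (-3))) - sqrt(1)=-248 / 3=-82.67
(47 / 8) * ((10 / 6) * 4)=235 / 6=39.17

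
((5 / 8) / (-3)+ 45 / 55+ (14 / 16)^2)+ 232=492889 / 2112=233.38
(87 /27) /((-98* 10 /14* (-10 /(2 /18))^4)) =-0.00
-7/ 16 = -0.44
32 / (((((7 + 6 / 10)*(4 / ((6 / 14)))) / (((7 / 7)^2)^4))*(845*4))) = 3 / 22477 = 0.00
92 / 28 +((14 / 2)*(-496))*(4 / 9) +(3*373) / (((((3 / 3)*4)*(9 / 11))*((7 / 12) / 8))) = 198407 / 63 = 3149.32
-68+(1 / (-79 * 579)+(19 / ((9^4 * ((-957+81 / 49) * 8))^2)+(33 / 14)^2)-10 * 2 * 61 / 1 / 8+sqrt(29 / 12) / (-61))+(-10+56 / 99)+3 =-10983545252840174757787378897 / 49614384465062347966092288-sqrt(87) / 366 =-221.40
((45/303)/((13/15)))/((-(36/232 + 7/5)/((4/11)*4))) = -1044000/6513793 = -0.16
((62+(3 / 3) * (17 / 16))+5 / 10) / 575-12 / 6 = -17383 / 9200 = -1.89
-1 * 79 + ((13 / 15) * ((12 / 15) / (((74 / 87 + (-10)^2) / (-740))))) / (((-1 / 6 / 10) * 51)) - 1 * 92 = -12306641 / 74579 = -165.01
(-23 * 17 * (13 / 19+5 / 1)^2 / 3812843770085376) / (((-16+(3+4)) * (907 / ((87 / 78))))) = 11339 / 25045623398766477312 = 0.00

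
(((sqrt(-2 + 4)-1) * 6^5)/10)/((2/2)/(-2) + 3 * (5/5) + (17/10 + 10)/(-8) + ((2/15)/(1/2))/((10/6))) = -311040/479 + 311040 * sqrt(2)/479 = 268.97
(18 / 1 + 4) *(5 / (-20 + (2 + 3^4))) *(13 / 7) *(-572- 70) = -306020 / 147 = -2081.77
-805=-805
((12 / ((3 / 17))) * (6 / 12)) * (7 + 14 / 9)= 290.89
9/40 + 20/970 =953/3880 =0.25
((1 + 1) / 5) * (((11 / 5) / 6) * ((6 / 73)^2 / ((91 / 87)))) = 11484 / 12123475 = 0.00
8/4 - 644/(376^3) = 26578527/13289344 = 2.00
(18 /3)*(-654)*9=-35316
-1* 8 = -8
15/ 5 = 3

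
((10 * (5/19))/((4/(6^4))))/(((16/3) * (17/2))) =18.81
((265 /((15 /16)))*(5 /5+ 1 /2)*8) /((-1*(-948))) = 848 /237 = 3.58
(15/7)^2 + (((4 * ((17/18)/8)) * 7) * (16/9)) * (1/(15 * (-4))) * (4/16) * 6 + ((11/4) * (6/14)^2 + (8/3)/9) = 416453/79380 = 5.25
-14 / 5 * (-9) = 126 / 5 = 25.20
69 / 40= 1.72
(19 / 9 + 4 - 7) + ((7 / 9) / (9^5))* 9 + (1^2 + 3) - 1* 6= -170579 / 59049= -2.89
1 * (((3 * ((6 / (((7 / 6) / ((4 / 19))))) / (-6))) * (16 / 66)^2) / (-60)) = 128 / 241395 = 0.00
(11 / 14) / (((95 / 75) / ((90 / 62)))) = 7425 / 8246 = 0.90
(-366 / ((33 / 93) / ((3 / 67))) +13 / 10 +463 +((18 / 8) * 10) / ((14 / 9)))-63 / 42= 44478809 / 103180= 431.08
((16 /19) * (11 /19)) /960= 11 /21660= 0.00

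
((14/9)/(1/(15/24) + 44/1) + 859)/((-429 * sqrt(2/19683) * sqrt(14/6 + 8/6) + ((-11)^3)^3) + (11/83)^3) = -3264413110398879314827923/8960430370692506020046315382154 + 11238049287498624279 * sqrt(22)/41200058844444142680172958127144092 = -0.00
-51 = -51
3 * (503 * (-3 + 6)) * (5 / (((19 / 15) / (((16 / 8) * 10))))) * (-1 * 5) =-33952500 / 19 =-1786973.68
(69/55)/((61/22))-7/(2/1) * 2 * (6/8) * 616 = -986232/305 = -3233.55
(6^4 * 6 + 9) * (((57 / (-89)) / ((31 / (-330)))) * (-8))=-1171486800 / 2759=-424605.58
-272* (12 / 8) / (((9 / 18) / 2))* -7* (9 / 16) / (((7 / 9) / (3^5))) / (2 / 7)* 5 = 35134155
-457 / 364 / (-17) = 0.07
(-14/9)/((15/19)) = -266/135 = -1.97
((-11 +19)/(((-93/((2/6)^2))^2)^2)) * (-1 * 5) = -40/490796923761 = -0.00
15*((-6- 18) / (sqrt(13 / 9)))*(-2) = 2160*sqrt(13) / 13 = 599.08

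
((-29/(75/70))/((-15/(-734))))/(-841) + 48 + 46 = 95.57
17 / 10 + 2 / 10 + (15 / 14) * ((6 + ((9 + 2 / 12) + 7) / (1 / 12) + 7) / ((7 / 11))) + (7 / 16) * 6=691969 / 1960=353.05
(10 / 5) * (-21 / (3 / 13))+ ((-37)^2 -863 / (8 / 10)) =433 / 4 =108.25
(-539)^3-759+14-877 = -156592441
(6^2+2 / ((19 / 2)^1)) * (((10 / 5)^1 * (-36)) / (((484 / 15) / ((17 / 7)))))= -3157920 / 16093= -196.23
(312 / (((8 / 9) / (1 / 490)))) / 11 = 0.07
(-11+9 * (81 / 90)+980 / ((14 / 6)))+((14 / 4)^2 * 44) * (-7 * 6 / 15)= -10921 / 10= -1092.10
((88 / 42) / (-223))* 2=-88 / 4683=-0.02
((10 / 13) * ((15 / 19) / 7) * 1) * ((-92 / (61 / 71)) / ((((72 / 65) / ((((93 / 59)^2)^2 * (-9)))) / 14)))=91617669924750 / 14044021399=6523.61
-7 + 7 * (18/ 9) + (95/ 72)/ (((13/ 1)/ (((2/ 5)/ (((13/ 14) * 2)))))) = 42721/ 6084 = 7.02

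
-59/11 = -5.36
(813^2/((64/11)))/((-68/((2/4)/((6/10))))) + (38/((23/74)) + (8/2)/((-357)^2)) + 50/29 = -1268.22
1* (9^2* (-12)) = -972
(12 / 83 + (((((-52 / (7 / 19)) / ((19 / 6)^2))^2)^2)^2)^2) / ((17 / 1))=1887867903140749245562590177151595436663711829715459340 / 13525498146861844541785634807856311491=139578437898700838.78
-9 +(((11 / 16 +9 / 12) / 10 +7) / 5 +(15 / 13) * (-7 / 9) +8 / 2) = -139423 / 31200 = -4.47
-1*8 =-8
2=2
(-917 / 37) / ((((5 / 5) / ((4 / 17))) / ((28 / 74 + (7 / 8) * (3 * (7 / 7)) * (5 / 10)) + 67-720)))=353572275 / 93092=3798.10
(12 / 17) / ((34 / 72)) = 432 / 289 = 1.49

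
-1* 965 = -965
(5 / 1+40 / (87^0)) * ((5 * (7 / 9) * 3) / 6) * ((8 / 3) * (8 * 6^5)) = 14515200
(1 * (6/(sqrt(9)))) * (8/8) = 2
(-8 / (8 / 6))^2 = 36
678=678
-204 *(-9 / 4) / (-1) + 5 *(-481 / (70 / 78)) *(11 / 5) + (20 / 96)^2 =-128109589 / 20160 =-6354.64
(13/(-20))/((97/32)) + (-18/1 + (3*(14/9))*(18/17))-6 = -158908/8245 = -19.27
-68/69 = -0.99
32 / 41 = 0.78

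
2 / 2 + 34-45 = -10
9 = 9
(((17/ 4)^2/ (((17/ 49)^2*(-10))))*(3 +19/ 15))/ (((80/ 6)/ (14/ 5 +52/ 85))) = -69629/ 4250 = -16.38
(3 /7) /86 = 3 /602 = 0.00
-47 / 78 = -0.60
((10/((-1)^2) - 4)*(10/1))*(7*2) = 840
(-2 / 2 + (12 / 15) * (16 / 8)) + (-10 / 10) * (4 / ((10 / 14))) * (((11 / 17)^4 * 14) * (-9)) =51904011 / 417605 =124.29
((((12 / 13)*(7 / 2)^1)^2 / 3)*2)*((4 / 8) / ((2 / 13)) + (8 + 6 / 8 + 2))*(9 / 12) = 12348 / 169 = 73.07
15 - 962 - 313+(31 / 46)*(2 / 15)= -1259.91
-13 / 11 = -1.18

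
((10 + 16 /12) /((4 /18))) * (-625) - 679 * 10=-38665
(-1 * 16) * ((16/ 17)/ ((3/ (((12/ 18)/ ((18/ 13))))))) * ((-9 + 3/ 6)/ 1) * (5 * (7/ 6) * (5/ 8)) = 18200/ 243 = 74.90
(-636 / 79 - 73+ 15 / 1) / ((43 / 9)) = -46962 / 3397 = -13.82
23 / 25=0.92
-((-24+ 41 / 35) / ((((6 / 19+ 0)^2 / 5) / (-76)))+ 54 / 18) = -5480530 / 63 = -86992.54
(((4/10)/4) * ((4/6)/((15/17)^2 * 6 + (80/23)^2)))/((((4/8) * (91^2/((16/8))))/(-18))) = -1834572/53076034375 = -0.00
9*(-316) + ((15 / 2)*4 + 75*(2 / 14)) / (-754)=-15010917 / 5278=-2844.05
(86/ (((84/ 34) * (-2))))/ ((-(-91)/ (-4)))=0.77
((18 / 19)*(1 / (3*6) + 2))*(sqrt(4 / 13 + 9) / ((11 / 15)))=555*sqrt(13) / 247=8.10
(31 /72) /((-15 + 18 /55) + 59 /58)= -0.03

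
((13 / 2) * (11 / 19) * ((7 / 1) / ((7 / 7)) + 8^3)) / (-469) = -74217 / 17822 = -4.16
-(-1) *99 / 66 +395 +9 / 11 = 8741 / 22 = 397.32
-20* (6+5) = -220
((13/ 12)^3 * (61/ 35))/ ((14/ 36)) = 134017/ 23520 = 5.70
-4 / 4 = -1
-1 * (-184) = 184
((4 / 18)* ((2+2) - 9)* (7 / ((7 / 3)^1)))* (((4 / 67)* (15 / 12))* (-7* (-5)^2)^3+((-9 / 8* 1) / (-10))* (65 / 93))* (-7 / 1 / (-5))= 93038731709 / 49848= 1866448.64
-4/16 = -1/4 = -0.25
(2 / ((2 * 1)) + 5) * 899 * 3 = 16182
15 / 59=0.25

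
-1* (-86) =86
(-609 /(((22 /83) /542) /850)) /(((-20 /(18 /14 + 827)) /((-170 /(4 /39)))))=-1598517185460975 /22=-72659872066407.95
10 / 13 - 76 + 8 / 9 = -8698 / 117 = -74.34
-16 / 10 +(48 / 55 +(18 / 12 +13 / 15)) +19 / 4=4217 / 660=6.39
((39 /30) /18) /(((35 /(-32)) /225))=-104 /7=-14.86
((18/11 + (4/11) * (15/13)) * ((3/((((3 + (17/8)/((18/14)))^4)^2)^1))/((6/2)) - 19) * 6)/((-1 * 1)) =234.38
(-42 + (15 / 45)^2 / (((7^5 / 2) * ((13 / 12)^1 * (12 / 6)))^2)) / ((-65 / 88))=176440819929968 / 3102990610265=56.86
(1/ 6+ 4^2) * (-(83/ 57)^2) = -668233/ 19494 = -34.28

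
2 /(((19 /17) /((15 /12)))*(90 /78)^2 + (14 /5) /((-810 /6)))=1939275 /1134139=1.71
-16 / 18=-8 / 9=-0.89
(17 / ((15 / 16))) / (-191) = -272 / 2865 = -0.09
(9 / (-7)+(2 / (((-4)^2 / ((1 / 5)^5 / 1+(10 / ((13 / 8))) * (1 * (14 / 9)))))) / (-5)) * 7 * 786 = -20452482289 / 2437500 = -8390.76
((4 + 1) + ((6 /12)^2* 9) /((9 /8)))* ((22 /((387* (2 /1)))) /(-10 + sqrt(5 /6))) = -0.02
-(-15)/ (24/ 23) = 115/ 8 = 14.38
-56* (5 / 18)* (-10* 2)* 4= 11200 / 9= 1244.44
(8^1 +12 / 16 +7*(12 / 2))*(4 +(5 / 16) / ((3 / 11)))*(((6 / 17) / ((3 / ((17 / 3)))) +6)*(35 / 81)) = 8774675 / 11664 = 752.29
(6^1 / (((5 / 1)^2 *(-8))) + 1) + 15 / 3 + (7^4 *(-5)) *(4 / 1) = -4801403 / 100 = -48014.03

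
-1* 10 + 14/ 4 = -6.50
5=5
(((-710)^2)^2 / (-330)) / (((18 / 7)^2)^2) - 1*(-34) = -7626666037241 / 433026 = -17612489.87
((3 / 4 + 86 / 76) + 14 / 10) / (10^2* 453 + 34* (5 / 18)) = 11223 / 154958300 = 0.00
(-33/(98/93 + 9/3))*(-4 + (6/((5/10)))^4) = -63626508/377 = -168770.58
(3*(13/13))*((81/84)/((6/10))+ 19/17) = 3891/476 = 8.17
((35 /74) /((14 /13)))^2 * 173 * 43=31429775 /21904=1434.89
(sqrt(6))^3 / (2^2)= 3 *sqrt(6) / 2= 3.67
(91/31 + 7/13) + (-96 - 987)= -435049/403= -1079.53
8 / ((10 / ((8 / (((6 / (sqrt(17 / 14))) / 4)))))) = 32*sqrt(238) / 105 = 4.70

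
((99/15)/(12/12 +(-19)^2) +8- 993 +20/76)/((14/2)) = -33864473/240730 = -140.67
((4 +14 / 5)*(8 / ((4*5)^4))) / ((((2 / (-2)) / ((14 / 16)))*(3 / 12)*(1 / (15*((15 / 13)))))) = -1071 / 52000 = -0.02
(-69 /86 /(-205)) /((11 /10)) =69 /19393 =0.00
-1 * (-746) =746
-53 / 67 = -0.79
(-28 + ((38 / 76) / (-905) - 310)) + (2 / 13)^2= -103383749 / 305890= -337.98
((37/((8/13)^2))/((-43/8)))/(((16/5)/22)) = -343915/2752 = -124.97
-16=-16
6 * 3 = 18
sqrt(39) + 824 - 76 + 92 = sqrt(39) + 840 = 846.24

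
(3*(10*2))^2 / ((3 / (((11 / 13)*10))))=132000 / 13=10153.85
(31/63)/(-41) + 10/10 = 2552/2583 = 0.99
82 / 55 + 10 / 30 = 301 / 165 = 1.82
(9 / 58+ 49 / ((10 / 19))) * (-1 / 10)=-6761 / 725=-9.33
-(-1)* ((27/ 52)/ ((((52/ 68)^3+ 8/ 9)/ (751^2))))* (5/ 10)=673337669859/ 6144008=109592.58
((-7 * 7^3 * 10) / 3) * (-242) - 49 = 5810273 / 3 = 1936757.67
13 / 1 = 13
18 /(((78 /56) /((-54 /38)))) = -4536 /247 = -18.36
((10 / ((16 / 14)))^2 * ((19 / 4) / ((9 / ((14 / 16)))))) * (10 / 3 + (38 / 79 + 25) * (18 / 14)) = 1393730275 / 1092096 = 1276.20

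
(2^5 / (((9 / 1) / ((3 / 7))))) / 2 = 16 / 21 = 0.76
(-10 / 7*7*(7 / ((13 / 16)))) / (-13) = 1120 / 169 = 6.63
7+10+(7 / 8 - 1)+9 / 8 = 18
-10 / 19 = -0.53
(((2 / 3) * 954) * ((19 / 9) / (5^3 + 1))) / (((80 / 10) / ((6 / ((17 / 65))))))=65455 / 2142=30.56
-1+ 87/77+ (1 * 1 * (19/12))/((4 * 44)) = 2053/14784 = 0.14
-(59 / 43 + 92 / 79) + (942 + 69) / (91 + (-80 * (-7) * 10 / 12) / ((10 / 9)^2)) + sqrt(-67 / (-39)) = -607006 / 1593193 + sqrt(2613) / 39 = 0.93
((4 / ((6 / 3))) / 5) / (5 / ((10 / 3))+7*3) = 4 / 225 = 0.02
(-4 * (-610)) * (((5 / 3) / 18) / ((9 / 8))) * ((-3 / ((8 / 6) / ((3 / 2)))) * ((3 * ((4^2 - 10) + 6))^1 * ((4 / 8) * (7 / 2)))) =-42700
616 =616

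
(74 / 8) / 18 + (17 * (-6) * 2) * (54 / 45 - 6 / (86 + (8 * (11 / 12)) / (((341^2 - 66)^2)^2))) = -44291177435304206090852767 / 192525509226873394068840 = -230.05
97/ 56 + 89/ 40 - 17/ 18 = 949/ 315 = 3.01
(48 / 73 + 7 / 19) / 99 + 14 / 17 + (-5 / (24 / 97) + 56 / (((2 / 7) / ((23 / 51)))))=1288876033 / 18674568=69.02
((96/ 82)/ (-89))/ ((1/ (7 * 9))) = -3024/ 3649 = -0.83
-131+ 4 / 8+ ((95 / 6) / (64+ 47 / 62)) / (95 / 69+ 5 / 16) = -130.36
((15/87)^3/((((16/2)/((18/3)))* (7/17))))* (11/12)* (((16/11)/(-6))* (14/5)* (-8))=3400/73167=0.05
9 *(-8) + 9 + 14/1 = -49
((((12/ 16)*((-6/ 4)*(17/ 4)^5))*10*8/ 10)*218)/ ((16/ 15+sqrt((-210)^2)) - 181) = -20893195755/ 230912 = -90481.20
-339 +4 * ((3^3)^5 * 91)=5223001809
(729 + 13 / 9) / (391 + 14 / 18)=3287 / 1763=1.86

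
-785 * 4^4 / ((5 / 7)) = -281344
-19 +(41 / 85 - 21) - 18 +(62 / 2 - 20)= -3954 / 85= -46.52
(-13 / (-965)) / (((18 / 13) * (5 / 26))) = 2197 / 43425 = 0.05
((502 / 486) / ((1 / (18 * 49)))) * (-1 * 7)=-172186 / 27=-6377.26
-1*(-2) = 2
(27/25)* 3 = 81/25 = 3.24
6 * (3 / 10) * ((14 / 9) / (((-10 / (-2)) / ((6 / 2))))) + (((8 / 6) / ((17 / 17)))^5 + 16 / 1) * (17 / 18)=1135654 / 54675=20.77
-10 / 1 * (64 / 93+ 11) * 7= -76090 / 93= -818.17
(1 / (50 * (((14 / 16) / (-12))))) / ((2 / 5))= -24 / 35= -0.69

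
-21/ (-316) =21/ 316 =0.07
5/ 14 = 0.36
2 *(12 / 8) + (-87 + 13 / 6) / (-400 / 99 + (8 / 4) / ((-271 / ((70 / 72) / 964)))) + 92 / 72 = 31692912823 / 1253973510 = 25.27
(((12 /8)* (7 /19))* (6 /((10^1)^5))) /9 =7 /1900000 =0.00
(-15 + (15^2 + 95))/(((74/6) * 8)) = 915/296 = 3.09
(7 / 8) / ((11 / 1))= 7 / 88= 0.08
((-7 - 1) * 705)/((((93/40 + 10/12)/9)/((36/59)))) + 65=-217829735/22361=-9741.50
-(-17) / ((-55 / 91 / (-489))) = 756483 / 55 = 13754.24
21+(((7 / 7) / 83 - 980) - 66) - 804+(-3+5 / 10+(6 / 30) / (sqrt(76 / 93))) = -304027 / 166+sqrt(1767) / 190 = -1831.27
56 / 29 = 1.93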